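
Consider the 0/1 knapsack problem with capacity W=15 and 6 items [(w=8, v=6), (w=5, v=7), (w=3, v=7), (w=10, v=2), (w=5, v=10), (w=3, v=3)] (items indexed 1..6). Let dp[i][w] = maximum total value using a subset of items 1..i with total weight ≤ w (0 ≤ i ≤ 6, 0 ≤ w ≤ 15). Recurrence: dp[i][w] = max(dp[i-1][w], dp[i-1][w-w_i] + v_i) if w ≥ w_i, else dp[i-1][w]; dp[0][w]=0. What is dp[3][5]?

i\w   0   1   2   3   4   5   6   7   8   9  10  11  12  13  14  15
  0   0   0   0   0   0   0   0   0   0   0   0   0   0   0   0   0
  1   0   0   0   0   0   0   0   0   6   6   6   6   6   6   6   6
  2   0   0   0   0   0   7   7   7   7   7   7   7   7  13  13  13
  3   0   0   0   7   7   7   7   7  14  14  14  14  14  14  14  14
  4   0   0   0   7   7   7   7   7  14  14  14  14  14  14  14  14
  5   0   0   0   7   7  10  10  10  17  17  17  17  17  24  24  24
  6   0   0   0   7   7  10  10  10  17  17  17  20  20  24  24  24

7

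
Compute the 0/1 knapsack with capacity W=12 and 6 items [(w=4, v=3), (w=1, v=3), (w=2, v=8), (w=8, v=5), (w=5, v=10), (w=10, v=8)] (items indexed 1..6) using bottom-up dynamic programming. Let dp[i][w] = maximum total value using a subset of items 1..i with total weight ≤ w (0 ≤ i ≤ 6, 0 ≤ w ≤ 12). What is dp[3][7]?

i\w   0   1   2   3   4   5   6   7   8   9  10  11  12
  0   0   0   0   0   0   0   0   0   0   0   0   0   0
  1   0   0   0   0   3   3   3   3   3   3   3   3   3
  2   0   3   3   3   3   6   6   6   6   6   6   6   6
  3   0   3   8  11  11  11  11  14  14  14  14  14  14
  4   0   3   8  11  11  11  11  14  14  14  14  16  16
  5   0   3   8  11  11  11  13  18  21  21  21  21  24
  6   0   3   8  11  11  11  13  18  21  21  21  21  24

14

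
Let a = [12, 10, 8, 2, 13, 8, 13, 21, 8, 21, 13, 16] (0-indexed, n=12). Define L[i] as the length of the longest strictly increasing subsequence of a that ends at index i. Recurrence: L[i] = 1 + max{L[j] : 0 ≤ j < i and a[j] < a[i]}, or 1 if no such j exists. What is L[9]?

   i    0    1    2    3    4    5    6    7    8    9   10   11
a[i]   12   10    8    2   13    8   13   21    8   21   13   16
L[i]    1    1    1    1    2    2    3    4    2    4    3    4

4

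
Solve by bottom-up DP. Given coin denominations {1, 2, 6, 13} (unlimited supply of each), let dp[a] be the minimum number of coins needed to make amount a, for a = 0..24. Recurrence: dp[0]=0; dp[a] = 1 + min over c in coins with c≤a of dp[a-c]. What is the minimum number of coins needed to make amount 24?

 a  0  1  2  3  4  5  6  7  8  9 10 11 12 13 14 15 16 17 18 19 20 21 22 23 24
dp  0  1  1  2  2  3  1  2  2  3  3  4  2  1  2  2  3  3  3  2  3  3  4  4  4

4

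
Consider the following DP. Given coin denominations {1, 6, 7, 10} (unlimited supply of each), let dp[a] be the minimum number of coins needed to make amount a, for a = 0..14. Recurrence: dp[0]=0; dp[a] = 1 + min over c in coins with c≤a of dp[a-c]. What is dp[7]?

1

 a  0  1  2  3  4  5  6  7  8  9 10 11 12 13 14
dp  0  1  2  3  4  5  1  1  2  3  1  2  2  2  2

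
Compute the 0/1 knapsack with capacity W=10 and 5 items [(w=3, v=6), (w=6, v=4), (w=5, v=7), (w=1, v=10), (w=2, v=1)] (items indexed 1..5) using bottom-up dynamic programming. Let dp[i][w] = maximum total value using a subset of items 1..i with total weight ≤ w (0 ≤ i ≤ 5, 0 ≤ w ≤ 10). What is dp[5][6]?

17

i\w   0   1   2   3   4   5   6   7   8   9  10
  0   0   0   0   0   0   0   0   0   0   0   0
  1   0   0   0   6   6   6   6   6   6   6   6
  2   0   0   0   6   6   6   6   6   6  10  10
  3   0   0   0   6   6   7   7   7  13  13  13
  4   0  10  10  10  16  16  17  17  17  23  23
  5   0  10  10  11  16  16  17  17  18  23  23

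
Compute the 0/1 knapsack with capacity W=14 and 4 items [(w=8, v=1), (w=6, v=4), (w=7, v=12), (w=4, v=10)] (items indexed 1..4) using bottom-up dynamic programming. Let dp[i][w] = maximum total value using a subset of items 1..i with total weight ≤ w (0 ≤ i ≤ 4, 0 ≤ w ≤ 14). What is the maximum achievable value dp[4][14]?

i\w   0   1   2   3   4   5   6   7   8   9  10  11  12  13  14
  0   0   0   0   0   0   0   0   0   0   0   0   0   0   0   0
  1   0   0   0   0   0   0   0   0   1   1   1   1   1   1   1
  2   0   0   0   0   0   0   4   4   4   4   4   4   4   4   5
  3   0   0   0   0   0   0   4  12  12  12  12  12  12  16  16
  4   0   0   0   0  10  10  10  12  12  12  14  22  22  22  22

22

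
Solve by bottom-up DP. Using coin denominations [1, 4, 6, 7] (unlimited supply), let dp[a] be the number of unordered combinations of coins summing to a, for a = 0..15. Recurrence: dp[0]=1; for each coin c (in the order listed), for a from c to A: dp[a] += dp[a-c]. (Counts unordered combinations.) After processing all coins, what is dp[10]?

after  coin     0     1     2     3     4     5     6     7     8     9    10    11    12    13    14    15
          1     1     1     1     1     1     1     1     1     1     1     1     1     1     1     1     1
          4     1     1     1     1     2     2     2     2     3     3     3     3     4     4     4     4
          6     1     1     1     1     2     2     3     3     4     4     5     5     7     7     8     8
          7     1     1     1     1     2     2     3     4     5     5     6     7     9    10    12    13

6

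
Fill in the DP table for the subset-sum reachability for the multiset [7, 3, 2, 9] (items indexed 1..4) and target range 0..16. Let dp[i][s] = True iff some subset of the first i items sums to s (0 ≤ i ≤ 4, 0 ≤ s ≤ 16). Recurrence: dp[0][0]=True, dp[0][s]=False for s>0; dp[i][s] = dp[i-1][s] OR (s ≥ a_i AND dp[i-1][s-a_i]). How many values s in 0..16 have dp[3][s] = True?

i\s   0   1   2   3   4   5   6   7   8   9  10  11  12  13  14  15  16
  0   T   F   F   F   F   F   F   F   F   F   F   F   F   F   F   F   F
  1   T   F   F   F   F   F   F   T   F   F   F   F   F   F   F   F   F
  2   T   F   F   T   F   F   F   T   F   F   T   F   F   F   F   F   F
  3   T   F   T   T   F   T   F   T   F   T   T   F   T   F   F   F   F
  4   T   F   T   T   F   T   F   T   F   T   T   T   T   F   T   F   T

8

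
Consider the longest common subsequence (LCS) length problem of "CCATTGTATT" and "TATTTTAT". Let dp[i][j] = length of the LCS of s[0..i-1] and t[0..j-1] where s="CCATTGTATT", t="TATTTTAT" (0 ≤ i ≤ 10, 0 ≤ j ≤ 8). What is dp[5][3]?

2

   ''  T  A  T  T  T  T  A  T
''  0  0  0  0  0  0  0  0  0
 C  0  0  0  0  0  0  0  0  0
 C  0  0  0  0  0  0  0  0  0
 A  0  0  1  1  1  1  1  1  1
 T  0  1  1  2  2  2  2  2  2
 T  0  1  1  2  3  3  3  3  3
 G  0  1  1  2  3  3  3  3  3
 T  0  1  1  2  3  4  4  4  4
 A  0  1  2  2  3  4  4  5  5
 T  0  1  2  3  3  4  5  5  6
 T  0  1  2  3  4  4  5  5  6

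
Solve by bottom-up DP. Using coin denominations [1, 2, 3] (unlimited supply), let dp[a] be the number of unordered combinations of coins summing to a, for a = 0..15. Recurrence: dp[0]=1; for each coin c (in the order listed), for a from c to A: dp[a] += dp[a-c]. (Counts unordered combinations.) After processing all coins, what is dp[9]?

12

after  coin     0     1     2     3     4     5     6     7     8     9    10    11    12    13    14    15
          1     1     1     1     1     1     1     1     1     1     1     1     1     1     1     1     1
          2     1     1     2     2     3     3     4     4     5     5     6     6     7     7     8     8
          3     1     1     2     3     4     5     7     8    10    12    14    16    19    21    24    27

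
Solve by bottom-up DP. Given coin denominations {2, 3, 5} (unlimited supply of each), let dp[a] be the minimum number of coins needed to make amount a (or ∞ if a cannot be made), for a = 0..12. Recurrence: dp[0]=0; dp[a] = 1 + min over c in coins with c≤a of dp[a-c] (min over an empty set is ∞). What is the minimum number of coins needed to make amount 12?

3

 a  0  1  2  3  4  5  6  7  8  9 10 11 12
dp  0  -  1  1  2  1  2  2  2  3  2  3  3
(- denotes ∞ / unreachable)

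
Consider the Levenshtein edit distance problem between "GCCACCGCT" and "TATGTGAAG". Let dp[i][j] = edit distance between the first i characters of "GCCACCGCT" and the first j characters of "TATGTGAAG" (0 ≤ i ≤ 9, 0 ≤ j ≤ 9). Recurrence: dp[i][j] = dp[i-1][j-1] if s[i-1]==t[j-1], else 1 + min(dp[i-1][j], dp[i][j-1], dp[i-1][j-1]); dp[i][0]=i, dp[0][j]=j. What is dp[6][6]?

6

   ''  T  A  T  G  T  G  A  A  G
''  0  1  2  3  4  5  6  7  8  9
 G  1  1  2  3  3  4  5  6  7  8
 C  2  2  2  3  4  4  5  6  7  8
 C  3  3  3  3  4  5  5  6  7  8
 A  4  4  3  4  4  5  6  5  6  7
 C  5  5  4  4  5  5  6  6  6  7
 C  6  6  5  5  5  6  6  7  7  7
 G  7  7  6  6  5  6  6  7  8  7
 C  8  8  7  7  6  6  7  7  8  8
 T  9  8  8  7  7  6  7  8  8  9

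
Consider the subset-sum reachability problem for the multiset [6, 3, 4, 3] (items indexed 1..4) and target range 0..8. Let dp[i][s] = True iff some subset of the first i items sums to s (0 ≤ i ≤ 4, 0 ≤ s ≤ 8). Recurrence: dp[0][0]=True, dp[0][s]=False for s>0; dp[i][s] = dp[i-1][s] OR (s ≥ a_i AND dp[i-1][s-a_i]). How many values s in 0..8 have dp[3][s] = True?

i\s   0   1   2   3   4   5   6   7   8
  0   T   F   F   F   F   F   F   F   F
  1   T   F   F   F   F   F   T   F   F
  2   T   F   F   T   F   F   T   F   F
  3   T   F   F   T   T   F   T   T   F
  4   T   F   F   T   T   F   T   T   F

5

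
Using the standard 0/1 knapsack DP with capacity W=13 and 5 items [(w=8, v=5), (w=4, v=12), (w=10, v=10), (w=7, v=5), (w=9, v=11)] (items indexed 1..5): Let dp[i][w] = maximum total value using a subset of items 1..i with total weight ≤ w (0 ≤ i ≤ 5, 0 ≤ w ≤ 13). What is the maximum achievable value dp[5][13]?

23

i\w   0   1   2   3   4   5   6   7   8   9  10  11  12  13
  0   0   0   0   0   0   0   0   0   0   0   0   0   0   0
  1   0   0   0   0   0   0   0   0   5   5   5   5   5   5
  2   0   0   0   0  12  12  12  12  12  12  12  12  17  17
  3   0   0   0   0  12  12  12  12  12  12  12  12  17  17
  4   0   0   0   0  12  12  12  12  12  12  12  17  17  17
  5   0   0   0   0  12  12  12  12  12  12  12  17  17  23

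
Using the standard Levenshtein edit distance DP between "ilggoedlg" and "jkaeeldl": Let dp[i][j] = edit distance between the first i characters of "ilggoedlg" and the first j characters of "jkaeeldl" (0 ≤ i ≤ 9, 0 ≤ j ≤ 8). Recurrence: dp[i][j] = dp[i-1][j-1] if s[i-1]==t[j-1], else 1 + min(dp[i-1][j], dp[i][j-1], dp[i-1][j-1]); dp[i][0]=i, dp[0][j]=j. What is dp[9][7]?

7

   ''  j  k  a  e  e  l  d  l
''  0  1  2  3  4  5  6  7  8
 i  1  1  2  3  4  5  6  7  8
 l  2  2  2  3  4  5  5  6  7
 g  3  3  3  3  4  5  6  6  7
 g  4  4  4  4  4  5  6  7  7
 o  5  5  5  5  5  5  6  7  8
 e  6  6  6  6  5  5  6  7  8
 d  7  7  7  7  6  6  6  6  7
 l  8  8  8  8  7  7  6  7  6
 g  9  9  9  9  8  8  7  7  7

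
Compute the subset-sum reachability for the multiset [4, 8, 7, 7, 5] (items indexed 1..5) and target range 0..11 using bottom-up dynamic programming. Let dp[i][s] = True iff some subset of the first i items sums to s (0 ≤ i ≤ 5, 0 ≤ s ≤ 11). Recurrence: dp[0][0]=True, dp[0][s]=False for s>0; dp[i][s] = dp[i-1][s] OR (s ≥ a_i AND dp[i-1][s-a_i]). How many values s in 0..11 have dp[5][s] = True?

7

i\s   0   1   2   3   4   5   6   7   8   9  10  11
  0   T   F   F   F   F   F   F   F   F   F   F   F
  1   T   F   F   F   T   F   F   F   F   F   F   F
  2   T   F   F   F   T   F   F   F   T   F   F   F
  3   T   F   F   F   T   F   F   T   T   F   F   T
  4   T   F   F   F   T   F   F   T   T   F   F   T
  5   T   F   F   F   T   T   F   T   T   T   F   T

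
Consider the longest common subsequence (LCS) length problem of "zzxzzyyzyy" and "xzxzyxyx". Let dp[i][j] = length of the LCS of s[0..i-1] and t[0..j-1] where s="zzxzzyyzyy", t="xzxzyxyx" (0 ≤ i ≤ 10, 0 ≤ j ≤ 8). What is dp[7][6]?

   ''  x  z  x  z  y  x  y  x
''  0  0  0  0  0  0  0  0  0
 z  0  0  1  1  1  1  1  1  1
 z  0  0  1  1  2  2  2  2  2
 x  0  1  1  2  2  2  3  3  3
 z  0  1  2  2  3  3  3  3  3
 z  0  1  2  2  3  3  3  3  3
 y  0  1  2  2  3  4  4  4  4
 y  0  1  2  2  3  4  4  5  5
 z  0  1  2  2  3  4  4  5  5
 y  0  1  2  2  3  4  4  5  5
 y  0  1  2  2  3  4  4  5  5

4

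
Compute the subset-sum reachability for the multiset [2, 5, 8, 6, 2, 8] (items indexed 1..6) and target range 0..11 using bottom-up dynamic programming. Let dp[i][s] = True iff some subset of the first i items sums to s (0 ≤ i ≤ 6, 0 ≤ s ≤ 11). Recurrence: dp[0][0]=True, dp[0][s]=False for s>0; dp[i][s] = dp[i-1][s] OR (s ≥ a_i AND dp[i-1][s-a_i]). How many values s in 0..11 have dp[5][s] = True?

i\s   0   1   2   3   4   5   6   7   8   9  10  11
  0   T   F   F   F   F   F   F   F   F   F   F   F
  1   T   F   T   F   F   F   F   F   F   F   F   F
  2   T   F   T   F   F   T   F   T   F   F   F   F
  3   T   F   T   F   F   T   F   T   T   F   T   F
  4   T   F   T   F   F   T   T   T   T   F   T   T
  5   T   F   T   F   T   T   T   T   T   T   T   T
  6   T   F   T   F   T   T   T   T   T   T   T   T

10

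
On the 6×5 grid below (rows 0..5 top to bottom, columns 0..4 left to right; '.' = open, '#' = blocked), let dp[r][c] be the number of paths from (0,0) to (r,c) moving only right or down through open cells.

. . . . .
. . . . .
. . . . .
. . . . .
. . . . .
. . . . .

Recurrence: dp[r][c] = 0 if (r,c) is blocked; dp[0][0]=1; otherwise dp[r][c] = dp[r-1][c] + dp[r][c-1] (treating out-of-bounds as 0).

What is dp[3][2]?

10

r\c   0   1   2   3   4
  0   1   1   1   1   1
  1   1   2   3   4   5
  2   1   3   6  10  15
  3   1   4  10  20  35
  4   1   5  15  35  70
  5   1   6  21  56 126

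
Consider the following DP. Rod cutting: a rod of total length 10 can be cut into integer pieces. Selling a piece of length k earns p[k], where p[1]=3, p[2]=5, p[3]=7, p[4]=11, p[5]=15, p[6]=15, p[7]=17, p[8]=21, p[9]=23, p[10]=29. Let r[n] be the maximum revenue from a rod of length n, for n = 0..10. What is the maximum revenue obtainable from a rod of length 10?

   n    0    1    2    3    4    5    6    7    8    9   10
r[n]    0    3    6    9   12   15   18   21   24   27   30

30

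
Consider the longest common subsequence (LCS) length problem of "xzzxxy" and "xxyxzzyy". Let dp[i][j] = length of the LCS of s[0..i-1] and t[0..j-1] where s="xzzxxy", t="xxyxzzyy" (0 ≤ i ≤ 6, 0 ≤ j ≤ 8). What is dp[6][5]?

3

   ''  x  x  y  x  z  z  y  y
''  0  0  0  0  0  0  0  0  0
 x  0  1  1  1  1  1  1  1  1
 z  0  1  1  1  1  2  2  2  2
 z  0  1  1  1  1  2  3  3  3
 x  0  1  2  2  2  2  3  3  3
 x  0  1  2  2  3  3  3  3  3
 y  0  1  2  3  3  3  3  4  4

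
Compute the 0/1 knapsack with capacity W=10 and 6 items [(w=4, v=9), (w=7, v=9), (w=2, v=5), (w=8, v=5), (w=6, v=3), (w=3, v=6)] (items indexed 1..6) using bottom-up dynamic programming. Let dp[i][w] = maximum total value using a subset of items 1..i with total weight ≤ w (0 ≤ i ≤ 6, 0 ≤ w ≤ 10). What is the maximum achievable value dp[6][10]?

20

i\w   0   1   2   3   4   5   6   7   8   9  10
  0   0   0   0   0   0   0   0   0   0   0   0
  1   0   0   0   0   9   9   9   9   9   9   9
  2   0   0   0   0   9   9   9   9   9   9   9
  3   0   0   5   5   9   9  14  14  14  14  14
  4   0   0   5   5   9   9  14  14  14  14  14
  5   0   0   5   5   9   9  14  14  14  14  14
  6   0   0   5   6   9  11  14  15  15  20  20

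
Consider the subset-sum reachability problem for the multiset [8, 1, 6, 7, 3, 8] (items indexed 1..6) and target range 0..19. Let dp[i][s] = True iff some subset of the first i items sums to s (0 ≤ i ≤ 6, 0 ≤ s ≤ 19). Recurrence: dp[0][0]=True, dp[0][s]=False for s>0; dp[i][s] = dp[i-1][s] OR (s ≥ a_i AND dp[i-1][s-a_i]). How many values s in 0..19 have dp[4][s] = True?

i\s   0   1   2   3   4   5   6   7   8   9  10  11  12  13  14  15  16  17  18  19
  0   T   F   F   F   F   F   F   F   F   F   F   F   F   F   F   F   F   F   F   F
  1   T   F   F   F   F   F   F   F   T   F   F   F   F   F   F   F   F   F   F   F
  2   T   T   F   F   F   F   F   F   T   T   F   F   F   F   F   F   F   F   F   F
  3   T   T   F   F   F   F   T   T   T   T   F   F   F   F   T   T   F   F   F   F
  4   T   T   F   F   F   F   T   T   T   T   F   F   F   T   T   T   T   F   F   F
  5   T   T   F   T   T   F   T   T   T   T   T   T   T   T   T   T   T   T   T   T
  6   T   T   F   T   T   F   T   T   T   T   T   T   T   T   T   T   T   T   T   T

10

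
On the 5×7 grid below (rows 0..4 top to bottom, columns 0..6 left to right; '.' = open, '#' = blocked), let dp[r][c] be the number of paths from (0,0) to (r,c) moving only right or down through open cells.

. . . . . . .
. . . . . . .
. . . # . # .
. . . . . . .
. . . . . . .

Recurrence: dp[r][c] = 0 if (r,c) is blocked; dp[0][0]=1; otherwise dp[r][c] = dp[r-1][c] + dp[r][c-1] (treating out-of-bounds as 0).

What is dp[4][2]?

15

r\c   0   1   2   3   4   5   6
  0   1   1   1   1   1   1   1
  1   1   2   3   4   5   6   7
  2   1   3   6   0   5   0   7
  3   1   4  10  10  15  15  22
  4   1   5  15  25  40  55  77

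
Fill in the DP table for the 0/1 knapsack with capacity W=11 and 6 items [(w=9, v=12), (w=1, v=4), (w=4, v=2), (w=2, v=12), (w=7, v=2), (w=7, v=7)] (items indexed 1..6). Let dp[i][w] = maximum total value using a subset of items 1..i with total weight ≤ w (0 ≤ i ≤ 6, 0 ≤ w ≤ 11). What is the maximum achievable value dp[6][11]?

24

i\w   0   1   2   3   4   5   6   7   8   9  10  11
  0   0   0   0   0   0   0   0   0   0   0   0   0
  1   0   0   0   0   0   0   0   0   0  12  12  12
  2   0   4   4   4   4   4   4   4   4  12  16  16
  3   0   4   4   4   4   6   6   6   6  12  16  16
  4   0   4  12  16  16  16  16  18  18  18  18  24
  5   0   4  12  16  16  16  16  18  18  18  18  24
  6   0   4  12  16  16  16  16  18  18  19  23  24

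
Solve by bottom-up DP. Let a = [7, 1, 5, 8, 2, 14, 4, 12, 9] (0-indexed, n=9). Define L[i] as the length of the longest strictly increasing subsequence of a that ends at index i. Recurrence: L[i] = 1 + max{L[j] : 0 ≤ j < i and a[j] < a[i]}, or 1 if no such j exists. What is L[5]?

4

   i    0    1    2    3    4    5    6    7    8
a[i]    7    1    5    8    2   14    4   12    9
L[i]    1    1    2    3    2    4    3    4    4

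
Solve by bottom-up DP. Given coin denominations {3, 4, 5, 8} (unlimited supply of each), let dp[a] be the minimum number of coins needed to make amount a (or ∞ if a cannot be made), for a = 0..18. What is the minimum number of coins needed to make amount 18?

3

 a  0  1  2  3  4  5  6  7  8  9 10 11 12 13 14 15 16 17 18
dp  0  -  -  1  1  1  2  2  1  2  2  2  2  2  3  3  2  3  3
(- denotes ∞ / unreachable)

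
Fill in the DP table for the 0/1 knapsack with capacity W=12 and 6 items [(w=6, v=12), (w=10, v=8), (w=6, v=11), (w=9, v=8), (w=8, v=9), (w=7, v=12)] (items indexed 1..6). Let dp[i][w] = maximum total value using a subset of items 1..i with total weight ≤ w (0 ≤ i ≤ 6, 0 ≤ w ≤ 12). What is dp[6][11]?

i\w   0   1   2   3   4   5   6   7   8   9  10  11  12
  0   0   0   0   0   0   0   0   0   0   0   0   0   0
  1   0   0   0   0   0   0  12  12  12  12  12  12  12
  2   0   0   0   0   0   0  12  12  12  12  12  12  12
  3   0   0   0   0   0   0  12  12  12  12  12  12  23
  4   0   0   0   0   0   0  12  12  12  12  12  12  23
  5   0   0   0   0   0   0  12  12  12  12  12  12  23
  6   0   0   0   0   0   0  12  12  12  12  12  12  23

12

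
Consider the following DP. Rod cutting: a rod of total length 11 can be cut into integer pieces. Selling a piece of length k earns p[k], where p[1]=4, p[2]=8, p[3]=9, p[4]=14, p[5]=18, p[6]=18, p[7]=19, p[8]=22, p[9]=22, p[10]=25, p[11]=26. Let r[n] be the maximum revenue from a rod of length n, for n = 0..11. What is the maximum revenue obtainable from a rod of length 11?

44

   n    0    1    2    3    4    5    6    7    8    9   10   11
r[n]    0    4    8   12   16   20   24   28   32   36   40   44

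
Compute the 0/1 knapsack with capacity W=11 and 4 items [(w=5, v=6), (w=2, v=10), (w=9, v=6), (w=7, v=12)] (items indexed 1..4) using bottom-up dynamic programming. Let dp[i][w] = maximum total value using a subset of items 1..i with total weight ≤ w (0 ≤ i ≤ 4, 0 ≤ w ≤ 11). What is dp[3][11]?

16

i\w   0   1   2   3   4   5   6   7   8   9  10  11
  0   0   0   0   0   0   0   0   0   0   0   0   0
  1   0   0   0   0   0   6   6   6   6   6   6   6
  2   0   0  10  10  10  10  10  16  16  16  16  16
  3   0   0  10  10  10  10  10  16  16  16  16  16
  4   0   0  10  10  10  10  10  16  16  22  22  22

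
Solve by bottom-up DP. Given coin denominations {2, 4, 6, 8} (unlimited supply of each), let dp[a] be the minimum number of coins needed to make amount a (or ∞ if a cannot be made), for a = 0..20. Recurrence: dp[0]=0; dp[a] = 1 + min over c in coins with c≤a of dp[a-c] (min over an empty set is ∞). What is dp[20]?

 a  0  1  2  3  4  5  6  7  8  9 10 11 12 13 14 15 16 17 18 19 20
dp  0  -  1  -  1  -  1  -  1  -  2  -  2  -  2  -  2  -  3  -  3
(- denotes ∞ / unreachable)

3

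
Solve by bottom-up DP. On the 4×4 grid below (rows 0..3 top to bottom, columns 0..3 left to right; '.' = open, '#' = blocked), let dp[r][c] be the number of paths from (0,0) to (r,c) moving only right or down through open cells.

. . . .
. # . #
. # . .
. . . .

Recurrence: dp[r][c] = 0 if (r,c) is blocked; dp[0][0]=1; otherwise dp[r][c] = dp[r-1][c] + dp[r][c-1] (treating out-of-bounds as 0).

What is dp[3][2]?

2

r\c   0   1   2   3
  0   1   1   1   1
  1   1   0   1   0
  2   1   0   1   1
  3   1   1   2   3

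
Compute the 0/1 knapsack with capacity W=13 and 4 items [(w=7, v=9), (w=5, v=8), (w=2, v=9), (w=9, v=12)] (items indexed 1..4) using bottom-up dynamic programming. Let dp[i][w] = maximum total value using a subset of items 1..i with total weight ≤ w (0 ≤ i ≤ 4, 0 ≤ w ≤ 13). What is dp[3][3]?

9

i\w   0   1   2   3   4   5   6   7   8   9  10  11  12  13
  0   0   0   0   0   0   0   0   0   0   0   0   0   0   0
  1   0   0   0   0   0   0   0   9   9   9   9   9   9   9
  2   0   0   0   0   0   8   8   9   9   9   9   9  17  17
  3   0   0   9   9   9   9   9  17  17  18  18  18  18  18
  4   0   0   9   9   9   9   9  17  17  18  18  21  21  21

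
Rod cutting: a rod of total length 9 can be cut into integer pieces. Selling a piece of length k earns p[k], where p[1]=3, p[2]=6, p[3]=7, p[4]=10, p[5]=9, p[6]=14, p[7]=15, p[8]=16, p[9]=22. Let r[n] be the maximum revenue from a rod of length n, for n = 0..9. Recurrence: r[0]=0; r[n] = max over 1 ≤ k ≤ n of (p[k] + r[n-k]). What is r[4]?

   n    0    1    2    3    4    5    6    7    8    9
r[n]    0    3    6    9   12   15   18   21   24   27

12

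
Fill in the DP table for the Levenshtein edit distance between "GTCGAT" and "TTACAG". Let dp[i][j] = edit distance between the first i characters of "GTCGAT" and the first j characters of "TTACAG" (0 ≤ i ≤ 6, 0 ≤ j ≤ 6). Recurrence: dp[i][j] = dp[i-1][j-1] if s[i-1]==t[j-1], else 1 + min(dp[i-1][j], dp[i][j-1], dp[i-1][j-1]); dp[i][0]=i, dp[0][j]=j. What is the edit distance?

   ''  T  T  A  C  A  G
''  0  1  2  3  4  5  6
 G  1  1  2  3  4  5  5
 T  2  1  1  2  3  4  5
 C  3  2  2  2  2  3  4
 G  4  3  3  3  3  3  3
 A  5  4  4  3  4  3  4
 T  6  5  4  4  4  4  4

4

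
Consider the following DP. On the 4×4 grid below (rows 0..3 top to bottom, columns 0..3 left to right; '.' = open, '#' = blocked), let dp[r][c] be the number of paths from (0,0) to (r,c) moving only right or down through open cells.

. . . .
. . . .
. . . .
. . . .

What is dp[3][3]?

20

r\c   0   1   2   3
  0   1   1   1   1
  1   1   2   3   4
  2   1   3   6  10
  3   1   4  10  20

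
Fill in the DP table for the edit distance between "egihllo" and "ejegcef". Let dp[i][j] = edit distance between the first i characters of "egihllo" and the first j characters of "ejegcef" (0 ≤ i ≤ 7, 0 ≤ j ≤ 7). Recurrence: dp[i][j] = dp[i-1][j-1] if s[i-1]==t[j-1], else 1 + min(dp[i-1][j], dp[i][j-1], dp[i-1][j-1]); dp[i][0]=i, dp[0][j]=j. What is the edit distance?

6

   ''  e  j  e  g  c  e  f
''  0  1  2  3  4  5  6  7
 e  1  0  1  2  3  4  5  6
 g  2  1  1  2  2  3  4  5
 i  3  2  2  2  3  3  4  5
 h  4  3  3  3  3  4  4  5
 l  5  4  4  4  4  4  5  5
 l  6  5  5  5  5  5  5  6
 o  7  6  6  6  6  6  6  6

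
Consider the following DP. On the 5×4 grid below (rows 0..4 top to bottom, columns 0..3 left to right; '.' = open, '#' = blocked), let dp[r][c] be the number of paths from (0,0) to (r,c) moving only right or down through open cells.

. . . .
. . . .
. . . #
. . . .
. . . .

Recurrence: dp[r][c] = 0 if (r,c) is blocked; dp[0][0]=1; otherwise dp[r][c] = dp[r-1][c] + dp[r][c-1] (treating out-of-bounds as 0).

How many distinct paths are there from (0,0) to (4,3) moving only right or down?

r\c   0   1   2   3
  0   1   1   1   1
  1   1   2   3   4
  2   1   3   6   0
  3   1   4  10  10
  4   1   5  15  25

25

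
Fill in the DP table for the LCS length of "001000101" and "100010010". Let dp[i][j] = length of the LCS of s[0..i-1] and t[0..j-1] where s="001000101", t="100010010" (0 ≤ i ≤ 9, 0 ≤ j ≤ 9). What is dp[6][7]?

5

   ''  1  0  0  0  1  0  0  1  0
''  0  0  0  0  0  0  0  0  0  0
 0  0  0  1  1  1  1  1  1  1  1
 0  0  0  1  2  2  2  2  2  2  2
 1  0  1  1  2  2  3  3  3  3  3
 0  0  1  2  2  3  3  4  4  4  4
 0  0  1  2  3  3  3  4  5  5  5
 0  0  1  2  3  4  4  4  5  5  6
 1  0  1  2  3  4  5  5  5  6  6
 0  0  1  2  3  4  5  6  6  6  7
 1  0  1  2  3  4  5  6  6  7  7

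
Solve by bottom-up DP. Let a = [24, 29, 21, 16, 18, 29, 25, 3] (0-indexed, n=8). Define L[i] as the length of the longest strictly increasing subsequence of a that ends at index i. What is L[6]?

3

   i    0    1    2    3    4    5    6    7
a[i]   24   29   21   16   18   29   25    3
L[i]    1    2    1    1    2    3    3    1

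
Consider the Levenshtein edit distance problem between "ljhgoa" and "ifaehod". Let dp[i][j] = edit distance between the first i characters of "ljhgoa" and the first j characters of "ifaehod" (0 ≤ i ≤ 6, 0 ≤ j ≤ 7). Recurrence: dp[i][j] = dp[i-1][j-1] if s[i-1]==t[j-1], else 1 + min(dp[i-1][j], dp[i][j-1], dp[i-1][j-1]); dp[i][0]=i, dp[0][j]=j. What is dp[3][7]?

   ''  i  f  a  e  h  o  d
''  0  1  2  3  4  5  6  7
 l  1  1  2  3  4  5  6  7
 j  2  2  2  3  4  5  6  7
 h  3  3  3  3  4  4  5  6
 g  4  4  4  4  4  5  5  6
 o  5  5  5  5  5  5  5  6
 a  6  6  6  5  6  6  6  6

6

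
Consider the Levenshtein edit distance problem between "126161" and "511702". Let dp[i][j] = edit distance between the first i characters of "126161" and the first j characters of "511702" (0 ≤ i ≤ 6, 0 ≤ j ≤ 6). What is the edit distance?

   ''  5  1  1  7  0  2
''  0  1  2  3  4  5  6
 1  1  1  1  2  3  4  5
 2  2  2  2  2  3  4  4
 6  3  3  3  3  3  4  5
 1  4  4  3  3  4  4  5
 6  5  5  4  4  4  5  5
 1  6  6  5  4  5  5  6

6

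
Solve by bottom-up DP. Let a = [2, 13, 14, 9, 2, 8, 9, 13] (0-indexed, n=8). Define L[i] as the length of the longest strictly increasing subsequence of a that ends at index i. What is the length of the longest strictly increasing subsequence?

4

   i    0    1    2    3    4    5    6    7
a[i]    2   13   14    9    2    8    9   13
L[i]    1    2    3    2    1    2    3    4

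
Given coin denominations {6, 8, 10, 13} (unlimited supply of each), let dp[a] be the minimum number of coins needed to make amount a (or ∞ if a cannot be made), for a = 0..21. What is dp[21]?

2

 a  0  1  2  3  4  5  6  7  8  9 10 11 12 13 14 15 16 17 18 19 20 21
dp  0  -  -  -  -  -  1  -  1  -  1  -  2  1  2  -  2  -  2  2  2  2
(- denotes ∞ / unreachable)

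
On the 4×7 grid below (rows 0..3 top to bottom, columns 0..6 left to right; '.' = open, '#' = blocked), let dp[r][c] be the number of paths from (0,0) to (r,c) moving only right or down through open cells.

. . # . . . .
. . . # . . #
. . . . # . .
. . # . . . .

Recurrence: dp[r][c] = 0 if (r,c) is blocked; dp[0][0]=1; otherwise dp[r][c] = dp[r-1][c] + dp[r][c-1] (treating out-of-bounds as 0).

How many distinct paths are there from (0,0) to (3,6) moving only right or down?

r\c   0   1   2   3   4   5   6
  0   1   1   0   0   0   0   0
  1   1   2   2   0   0   0   0
  2   1   3   5   5   0   0   0
  3   1   4   0   5   5   5   5

5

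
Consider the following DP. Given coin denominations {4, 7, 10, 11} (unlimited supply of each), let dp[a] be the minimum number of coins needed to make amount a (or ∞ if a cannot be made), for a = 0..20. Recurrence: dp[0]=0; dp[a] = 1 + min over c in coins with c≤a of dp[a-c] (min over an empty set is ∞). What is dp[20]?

2

 a  0  1  2  3  4  5  6  7  8  9 10 11 12 13 14 15 16 17 18 19 20
dp  0  -  -  -  1  -  -  1  2  -  1  1  3  -  2  2  4  2  2  3  2
(- denotes ∞ / unreachable)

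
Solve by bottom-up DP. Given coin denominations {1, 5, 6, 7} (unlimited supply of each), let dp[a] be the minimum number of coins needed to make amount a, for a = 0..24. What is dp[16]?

 a  0  1  2  3  4  5  6  7  8  9 10 11 12 13 14 15 16 17 18 19 20 21 22 23 24
dp  0  1  2  3  4  1  1  1  2  3  2  2  2  2  2  3  3  3  3  3  3  3  4  4  4

3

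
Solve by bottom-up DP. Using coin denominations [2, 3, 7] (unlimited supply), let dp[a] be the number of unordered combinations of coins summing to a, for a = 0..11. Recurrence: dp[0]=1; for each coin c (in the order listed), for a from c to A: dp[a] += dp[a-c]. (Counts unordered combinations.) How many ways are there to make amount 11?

3

after  coin     0     1     2     3     4     5     6     7     8     9    10    11
          2     1     0     1     0     1     0     1     0     1     0     1     0
          3     1     0     1     1     1     1     2     1     2     2     2     2
          7     1     0     1     1     1     1     2     2     2     3     3     3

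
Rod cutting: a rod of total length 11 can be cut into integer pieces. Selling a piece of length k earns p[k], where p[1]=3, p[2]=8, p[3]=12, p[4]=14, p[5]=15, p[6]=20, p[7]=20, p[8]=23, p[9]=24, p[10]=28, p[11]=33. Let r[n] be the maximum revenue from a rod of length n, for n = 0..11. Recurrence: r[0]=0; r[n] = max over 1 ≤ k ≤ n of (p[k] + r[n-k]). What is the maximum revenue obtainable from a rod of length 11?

   n    0    1    2    3    4    5    6    7    8    9   10   11
r[n]    0    3    8   12   16   20   24   28   32   36   40   44

44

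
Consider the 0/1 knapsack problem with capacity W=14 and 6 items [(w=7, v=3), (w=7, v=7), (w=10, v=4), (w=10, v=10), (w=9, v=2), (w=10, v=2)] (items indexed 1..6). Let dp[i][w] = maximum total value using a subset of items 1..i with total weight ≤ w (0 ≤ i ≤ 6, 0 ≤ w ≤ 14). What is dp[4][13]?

10

i\w   0   1   2   3   4   5   6   7   8   9  10  11  12  13  14
  0   0   0   0   0   0   0   0   0   0   0   0   0   0   0   0
  1   0   0   0   0   0   0   0   3   3   3   3   3   3   3   3
  2   0   0   0   0   0   0   0   7   7   7   7   7   7   7  10
  3   0   0   0   0   0   0   0   7   7   7   7   7   7   7  10
  4   0   0   0   0   0   0   0   7   7   7  10  10  10  10  10
  5   0   0   0   0   0   0   0   7   7   7  10  10  10  10  10
  6   0   0   0   0   0   0   0   7   7   7  10  10  10  10  10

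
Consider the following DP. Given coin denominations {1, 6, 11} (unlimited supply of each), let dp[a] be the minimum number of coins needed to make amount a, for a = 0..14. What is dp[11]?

1

 a  0  1  2  3  4  5  6  7  8  9 10 11 12 13 14
dp  0  1  2  3  4  5  1  2  3  4  5  1  2  3  4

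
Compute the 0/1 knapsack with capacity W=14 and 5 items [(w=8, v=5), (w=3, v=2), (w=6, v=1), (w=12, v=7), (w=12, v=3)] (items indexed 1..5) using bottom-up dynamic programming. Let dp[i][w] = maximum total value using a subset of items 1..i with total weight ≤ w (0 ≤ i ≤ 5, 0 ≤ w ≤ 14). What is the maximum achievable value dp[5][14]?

7

i\w   0   1   2   3   4   5   6   7   8   9  10  11  12  13  14
  0   0   0   0   0   0   0   0   0   0   0   0   0   0   0   0
  1   0   0   0   0   0   0   0   0   5   5   5   5   5   5   5
  2   0   0   0   2   2   2   2   2   5   5   5   7   7   7   7
  3   0   0   0   2   2   2   2   2   5   5   5   7   7   7   7
  4   0   0   0   2   2   2   2   2   5   5   5   7   7   7   7
  5   0   0   0   2   2   2   2   2   5   5   5   7   7   7   7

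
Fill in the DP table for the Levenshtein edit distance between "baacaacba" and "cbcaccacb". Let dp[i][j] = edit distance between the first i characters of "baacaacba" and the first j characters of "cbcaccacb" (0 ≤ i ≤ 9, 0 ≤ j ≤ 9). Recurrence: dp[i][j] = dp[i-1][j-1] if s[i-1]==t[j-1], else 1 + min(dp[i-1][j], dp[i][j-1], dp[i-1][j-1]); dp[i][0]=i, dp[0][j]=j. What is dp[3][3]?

3

   ''  c  b  c  a  c  c  a  c  b
''  0  1  2  3  4  5  6  7  8  9
 b  1  1  1  2  3  4  5  6  7  8
 a  2  2  2  2  2  3  4  5  6  7
 a  3  3  3  3  2  3  4  4  5  6
 c  4  3  4  3  3  2  3  4  4  5
 a  5  4  4  4  3  3  3  3  4  5
 a  6  5  5  5  4  4  4  3  4  5
 c  7  6  6  5  5  4  4  4  3  4
 b  8  7  6  6  6  5  5  5  4  3
 a  9  8  7  7  6  6  6  5  5  4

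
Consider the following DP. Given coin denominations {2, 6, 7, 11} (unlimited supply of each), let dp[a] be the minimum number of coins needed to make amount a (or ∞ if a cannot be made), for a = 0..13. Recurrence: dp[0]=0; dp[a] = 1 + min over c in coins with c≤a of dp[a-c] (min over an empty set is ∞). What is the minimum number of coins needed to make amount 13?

 a  0  1  2  3  4  5  6  7  8  9 10 11 12 13
dp  0  -  1  -  2  -  1  1  2  2  3  1  2  2
(- denotes ∞ / unreachable)

2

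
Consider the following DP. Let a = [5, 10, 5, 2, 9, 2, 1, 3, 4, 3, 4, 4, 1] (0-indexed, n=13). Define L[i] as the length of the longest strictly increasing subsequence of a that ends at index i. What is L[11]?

   i    0    1    2    3    4    5    6    7    8    9   10   11   12
a[i]    5   10    5    2    9    2    1    3    4    3    4    4    1
L[i]    1    2    1    1    2    1    1    2    3    2    3    3    1

3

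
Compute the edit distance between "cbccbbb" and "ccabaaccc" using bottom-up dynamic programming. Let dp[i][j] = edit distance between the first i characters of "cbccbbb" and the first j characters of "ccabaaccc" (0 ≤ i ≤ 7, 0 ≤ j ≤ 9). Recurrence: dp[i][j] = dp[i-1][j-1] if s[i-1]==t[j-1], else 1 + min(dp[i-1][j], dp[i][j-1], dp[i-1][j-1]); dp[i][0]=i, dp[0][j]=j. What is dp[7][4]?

4

   ''  c  c  a  b  a  a  c  c  c
''  0  1  2  3  4  5  6  7  8  9
 c  1  0  1  2  3  4  5  6  7  8
 b  2  1  1  2  2  3  4  5  6  7
 c  3  2  1  2  3  3  4  4  5  6
 c  4  3  2  2  3  4  4  4  4  5
 b  5  4  3  3  2  3  4  5  5  5
 b  6  5  4  4  3  3  4  5  6  6
 b  7  6  5  5  4  4  4  5  6  7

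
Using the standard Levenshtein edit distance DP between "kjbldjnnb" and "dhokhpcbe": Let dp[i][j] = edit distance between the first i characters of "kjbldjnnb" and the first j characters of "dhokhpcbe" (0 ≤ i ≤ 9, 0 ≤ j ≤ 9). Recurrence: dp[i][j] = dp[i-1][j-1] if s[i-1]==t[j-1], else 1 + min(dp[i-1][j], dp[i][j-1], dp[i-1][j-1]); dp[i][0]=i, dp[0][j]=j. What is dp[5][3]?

   ''  d  h  o  k  h  p  c  b  e
''  0  1  2  3  4  5  6  7  8  9
 k  1  1  2  3  3  4  5  6  7  8
 j  2  2  2  3  4  4  5  6  7  8
 b  3  3  3  3  4  5  5  6  6  7
 l  4  4  4  4  4  5  6  6  7  7
 d  5  4  5  5  5  5  6  7  7  8
 j  6  5  5  6  6  6  6  7  8  8
 n  7  6  6  6  7  7  7  7  8  9
 n  8  7  7  7  7  8  8  8  8  9
 b  9  8  8  8  8  8  9  9  8  9

5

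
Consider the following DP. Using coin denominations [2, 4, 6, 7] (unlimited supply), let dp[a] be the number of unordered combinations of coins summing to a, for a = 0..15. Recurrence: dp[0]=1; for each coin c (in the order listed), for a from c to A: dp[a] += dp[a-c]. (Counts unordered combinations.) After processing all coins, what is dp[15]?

after  coin     0     1     2     3     4     5     6     7     8     9    10    11    12    13    14    15
          2     1     0     1     0     1     0     1     0     1     0     1     0     1     0     1     0
          4     1     0     1     0     2     0     2     0     3     0     3     0     4     0     4     0
          6     1     0     1     0     2     0     3     0     4     0     5     0     7     0     8     0
          7     1     0     1     0     2     0     3     1     4     1     5     2     7     3     9     4

4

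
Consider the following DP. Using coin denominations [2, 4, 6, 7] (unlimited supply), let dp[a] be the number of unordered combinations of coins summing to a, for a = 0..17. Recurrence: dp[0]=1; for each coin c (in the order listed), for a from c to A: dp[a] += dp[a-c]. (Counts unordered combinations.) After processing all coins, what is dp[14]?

after  coin     0     1     2     3     4     5     6     7     8     9    10    11    12    13    14    15    16    17
          2     1     0     1     0     1     0     1     0     1     0     1     0     1     0     1     0     1     0
          4     1     0     1     0     2     0     2     0     3     0     3     0     4     0     4     0     5     0
          6     1     0     1     0     2     0     3     0     4     0     5     0     7     0     8     0    10     0
          7     1     0     1     0     2     0     3     1     4     1     5     2     7     3     9     4    11     5

9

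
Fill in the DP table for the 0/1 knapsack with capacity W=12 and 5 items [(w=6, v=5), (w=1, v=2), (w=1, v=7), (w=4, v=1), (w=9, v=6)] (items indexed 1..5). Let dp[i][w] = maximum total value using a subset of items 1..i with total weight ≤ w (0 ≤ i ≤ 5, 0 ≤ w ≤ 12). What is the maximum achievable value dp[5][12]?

i\w   0   1   2   3   4   5   6   7   8   9  10  11  12
  0   0   0   0   0   0   0   0   0   0   0   0   0   0
  1   0   0   0   0   0   0   5   5   5   5   5   5   5
  2   0   2   2   2   2   2   5   7   7   7   7   7   7
  3   0   7   9   9   9   9   9  12  14  14  14  14  14
  4   0   7   9   9   9   9  10  12  14  14  14  14  15
  5   0   7   9   9   9   9  10  12  14  14  14  15  15

15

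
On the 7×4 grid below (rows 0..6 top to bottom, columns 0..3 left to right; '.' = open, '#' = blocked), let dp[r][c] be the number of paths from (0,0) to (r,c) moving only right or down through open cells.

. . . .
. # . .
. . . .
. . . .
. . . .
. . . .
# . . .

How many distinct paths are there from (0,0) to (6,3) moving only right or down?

41

r\c   0   1   2   3
  0   1   1   1   1
  1   1   0   1   2
  2   1   1   2   4
  3   1   2   4   8
  4   1   3   7  15
  5   1   4  11  26
  6   0   4  15  41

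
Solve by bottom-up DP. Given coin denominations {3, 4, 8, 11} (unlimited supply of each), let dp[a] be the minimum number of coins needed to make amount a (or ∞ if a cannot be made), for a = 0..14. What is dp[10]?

 a  0  1  2  3  4  5  6  7  8  9 10 11 12 13 14
dp  0  -  -  1  1  -  2  2  1  3  3  1  2  4  2
(- denotes ∞ / unreachable)

3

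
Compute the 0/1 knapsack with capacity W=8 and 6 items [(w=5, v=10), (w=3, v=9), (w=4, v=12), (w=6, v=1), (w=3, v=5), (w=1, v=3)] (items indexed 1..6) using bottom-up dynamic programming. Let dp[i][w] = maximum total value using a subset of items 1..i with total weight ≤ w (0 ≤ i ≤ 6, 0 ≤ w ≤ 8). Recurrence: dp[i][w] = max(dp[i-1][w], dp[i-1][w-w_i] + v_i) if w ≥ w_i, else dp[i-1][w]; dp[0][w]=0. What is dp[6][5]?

15

i\w   0   1   2   3   4   5   6   7   8
  0   0   0   0   0   0   0   0   0   0
  1   0   0   0   0   0  10  10  10  10
  2   0   0   0   9   9  10  10  10  19
  3   0   0   0   9  12  12  12  21  21
  4   0   0   0   9  12  12  12  21  21
  5   0   0   0   9  12  12  14  21  21
  6   0   3   3   9  12  15  15  21  24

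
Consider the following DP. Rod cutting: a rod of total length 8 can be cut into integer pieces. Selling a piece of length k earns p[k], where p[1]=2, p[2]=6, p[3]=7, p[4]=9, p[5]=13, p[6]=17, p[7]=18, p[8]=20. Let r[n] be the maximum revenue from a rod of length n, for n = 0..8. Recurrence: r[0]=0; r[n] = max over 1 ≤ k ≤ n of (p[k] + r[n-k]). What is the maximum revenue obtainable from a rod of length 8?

   n    0    1    2    3    4    5    6    7    8
r[n]    0    2    6    8   12   14   18   20   24

24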